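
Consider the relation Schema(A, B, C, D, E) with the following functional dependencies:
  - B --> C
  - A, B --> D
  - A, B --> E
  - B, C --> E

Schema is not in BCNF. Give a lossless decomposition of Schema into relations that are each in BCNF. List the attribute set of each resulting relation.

Candidate key of the original relation: {A, B}.
Within {A, B, C, D, E}: {B}⁺ ∩ {A, B, C, D, E} = {B, C, E}, not the whole set, so B --> C, E violates BCNF; decompose into {B, C, E} and {A, B, D}.
{B, C, E} is in BCNF.
{A, B, D} is in BCNF.

{A, B, D}; {B, C, E}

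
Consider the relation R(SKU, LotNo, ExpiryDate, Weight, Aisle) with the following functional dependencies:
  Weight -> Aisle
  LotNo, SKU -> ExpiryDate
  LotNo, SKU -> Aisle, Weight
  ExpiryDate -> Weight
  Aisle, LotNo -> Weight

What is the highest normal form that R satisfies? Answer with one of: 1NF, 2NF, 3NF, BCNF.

Candidate key: {LotNo, SKU}. Prime attributes: {LotNo, SKU}.
Weight -> Aisle: {Weight}⁺ = {Aisle, Weight}, which is not all of the attributes, so the left side is not a superkey — BCNF is violated.
Weight -> Aisle determines the non-prime attribute {Aisle} from a non-superkey — 3NF is violated.
No non-prime attribute depends on a proper subset of any candidate key, so 2NF holds.

2NF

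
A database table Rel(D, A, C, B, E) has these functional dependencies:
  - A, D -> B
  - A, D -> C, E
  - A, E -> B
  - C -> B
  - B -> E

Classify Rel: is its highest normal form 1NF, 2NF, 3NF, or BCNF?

2NF

Candidate key: {A, D}. Prime attributes: {A, D}.
A, E -> B breaks BCNF: {A, E}⁺ = {A, B, E}, so {A, E} is not a superkey.
A, E -> B has non-prime {B} on the right and a non-superkey on the left, so 3NF fails.
No non-prime attribute depends on a proper subset of any candidate key, so 2NF holds.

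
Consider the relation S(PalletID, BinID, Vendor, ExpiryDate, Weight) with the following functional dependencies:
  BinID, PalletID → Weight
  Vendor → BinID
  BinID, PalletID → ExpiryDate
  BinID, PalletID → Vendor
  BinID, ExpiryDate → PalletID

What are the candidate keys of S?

{BinID, ExpiryDate} is a candidate key since {BinID, ExpiryDate}⁺ = {BinID, ExpiryDate, PalletID, Vendor, Weight} covers every attribute.
{BinID, PalletID} is a candidate key since {BinID, PalletID}⁺ = {BinID, ExpiryDate, PalletID, Vendor, Weight} covers every attribute.
{ExpiryDate, Vendor} is a candidate key since {ExpiryDate, Vendor}⁺ = {BinID, ExpiryDate, PalletID, Vendor, Weight} covers every attribute.
{PalletID, Vendor} is a candidate key since {PalletID, Vendor}⁺ = {BinID, ExpiryDate, PalletID, Vendor, Weight} covers every attribute.
No proper subset of any of these is a key, and no other minimal superkey exists.

{BinID, ExpiryDate}, {BinID, PalletID}, {ExpiryDate, Vendor}, {PalletID, Vendor}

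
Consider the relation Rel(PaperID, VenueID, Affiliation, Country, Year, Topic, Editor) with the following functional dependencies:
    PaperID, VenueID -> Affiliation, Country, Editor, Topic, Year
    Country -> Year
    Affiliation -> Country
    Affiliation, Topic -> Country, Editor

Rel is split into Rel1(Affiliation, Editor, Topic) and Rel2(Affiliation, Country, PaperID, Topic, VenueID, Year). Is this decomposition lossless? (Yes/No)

Yes

The shared attributes are {Affiliation, Topic} and {Affiliation, Topic}⁺ = {Affiliation, Country, Editor, Topic, Year}.
Rel1 is contained in that closure, so Rel1 ∩ Rel2 -> Rel1 holds and the join is lossless.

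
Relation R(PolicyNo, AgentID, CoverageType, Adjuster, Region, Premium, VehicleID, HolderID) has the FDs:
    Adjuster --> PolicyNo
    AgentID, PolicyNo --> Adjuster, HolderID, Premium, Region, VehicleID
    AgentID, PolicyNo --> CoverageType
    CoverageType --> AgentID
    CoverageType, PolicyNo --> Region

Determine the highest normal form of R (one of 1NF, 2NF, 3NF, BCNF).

Candidate keys: {Adjuster, AgentID}, {Adjuster, CoverageType}, {AgentID, PolicyNo}, {CoverageType, PolicyNo}. Prime attributes: {Adjuster, AgentID, CoverageType, PolicyNo}.
Adjuster --> PolicyNo: {Adjuster}⁺ = {Adjuster, PolicyNo}, which is not all of the attributes, so the left side is not a superkey — BCNF is violated.
But every attribute on its right side ({PolicyNo}) is prime, and the same holds for every other non-superkey FD, so 3NF still holds.

3NF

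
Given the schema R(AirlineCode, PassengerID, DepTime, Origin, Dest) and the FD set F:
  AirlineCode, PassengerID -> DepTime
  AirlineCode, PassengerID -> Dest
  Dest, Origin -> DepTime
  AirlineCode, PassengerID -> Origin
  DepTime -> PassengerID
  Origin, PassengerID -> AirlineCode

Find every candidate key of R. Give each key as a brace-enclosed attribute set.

{AirlineCode, DepTime}, {AirlineCode, PassengerID}, {DepTime, Origin}, {Dest, Origin}, {Origin, PassengerID}

{AirlineCode, DepTime}⁺ = {AirlineCode, DepTime, Dest, Origin, PassengerID} — all of the relation — so {AirlineCode, DepTime} is a candidate key.
{AirlineCode, PassengerID}⁺ = {AirlineCode, DepTime, Dest, Origin, PassengerID} — all of the relation — so {AirlineCode, PassengerID} is a candidate key.
{DepTime, Origin}⁺ = {AirlineCode, DepTime, Dest, Origin, PassengerID} — all of the relation — so {DepTime, Origin} is a candidate key.
{Dest, Origin}⁺ = {AirlineCode, DepTime, Dest, Origin, PassengerID} — all of the relation — so {Dest, Origin} is a candidate key.
{Origin, PassengerID}⁺ = {AirlineCode, DepTime, Dest, Origin, PassengerID} — all of the relation — so {Origin, PassengerID} is a candidate key.
Any other superkey properly contains one of these, so there are no further candidate keys.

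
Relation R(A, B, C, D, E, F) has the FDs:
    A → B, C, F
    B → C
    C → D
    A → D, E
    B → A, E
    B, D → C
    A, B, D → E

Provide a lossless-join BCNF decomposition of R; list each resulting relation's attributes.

{A, B, C, E, F}; {C, D}

Candidate keys of the original relation: {A}, {B}.
In {A, B, C, D, E, F}, {C} is not a superkey ({C}⁺ restricted to this set is {C, D}), so split on C → D into {C, D} and {A, B, C, E, F}.
{C, D} is in BCNF.
{A, B, C, E, F} is in BCNF.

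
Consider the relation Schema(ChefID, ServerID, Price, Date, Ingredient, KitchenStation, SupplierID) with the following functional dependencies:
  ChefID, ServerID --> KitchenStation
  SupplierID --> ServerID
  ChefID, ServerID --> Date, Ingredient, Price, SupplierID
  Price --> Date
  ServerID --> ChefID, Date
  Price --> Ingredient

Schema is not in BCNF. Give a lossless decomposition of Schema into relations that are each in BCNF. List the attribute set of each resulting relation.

Candidate keys of the original relation: {ServerID}, {SupplierID}.
{ChefID, Date, Ingredient, KitchenStation, Price, ServerID, SupplierID}: {Price} determines {Date, Ingredient, Price} here but is not a superkey — split on Price --> Date, Ingredient, giving {Date, Ingredient, Price} and {ChefID, KitchenStation, Price, ServerID, SupplierID}.
{Date, Ingredient, Price}: every determinant is a superkey — BCNF.
{ChefID, KitchenStation, Price, ServerID, SupplierID}: every determinant is a superkey — BCNF.

{ChefID, KitchenStation, Price, ServerID, SupplierID}; {Date, Ingredient, Price}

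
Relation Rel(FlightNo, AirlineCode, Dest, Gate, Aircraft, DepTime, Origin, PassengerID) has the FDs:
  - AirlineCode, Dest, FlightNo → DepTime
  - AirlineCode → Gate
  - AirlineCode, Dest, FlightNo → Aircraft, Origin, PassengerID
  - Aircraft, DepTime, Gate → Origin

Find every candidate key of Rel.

{AirlineCode, Dest, FlightNo} never appear on the right of any FD, so every key must include all of them.
{AirlineCode, Dest, FlightNo} is a candidate key since {AirlineCode, Dest, FlightNo}⁺ = {Aircraft, AirlineCode, DepTime, Dest, FlightNo, Gate, Origin, PassengerID} covers every attribute.
No other minimal set has full closure, so this is the only candidate key.

{AirlineCode, Dest, FlightNo}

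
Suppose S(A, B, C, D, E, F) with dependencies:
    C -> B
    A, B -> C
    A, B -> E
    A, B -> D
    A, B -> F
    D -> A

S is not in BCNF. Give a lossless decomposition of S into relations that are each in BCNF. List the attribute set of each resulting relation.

Candidate keys of the original relation: {A, B}, {A, C}, {B, D}, {C, D}.
Within {A, B, C, D, E, F}: {C}⁺ ∩ {A, B, C, D, E, F} = {B, C}, not the whole set, so C -> B violates BCNF; decompose into {B, C} and {A, C, D, E, F}.
{B, C} is in BCNF.
Within {A, C, D, E, F}: {D}⁺ ∩ {A, C, D, E, F} = {A, D}, not the whole set, so D -> A violates BCNF; decompose into {A, D} and {C, D, E, F}.
{A, D} is in BCNF.
{C, D, E, F} is in BCNF.

{A, D}; {B, C}; {C, D, E, F}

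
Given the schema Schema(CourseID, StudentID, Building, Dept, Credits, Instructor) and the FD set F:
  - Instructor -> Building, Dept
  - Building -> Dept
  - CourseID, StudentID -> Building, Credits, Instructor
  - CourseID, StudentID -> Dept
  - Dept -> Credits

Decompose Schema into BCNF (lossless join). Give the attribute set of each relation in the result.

Candidate key of the original relation: {CourseID, StudentID}.
{Building, CourseID, Credits, Dept, Instructor, StudentID}: {Instructor} determines {Building, Credits, Dept, Instructor} here but is not a superkey — split on Instructor -> Building, Credits, Dept, giving {Building, Credits, Dept, Instructor} and {CourseID, Instructor, StudentID}.
{Building, Credits, Dept, Instructor}: {Building} determines {Building, Credits, Dept} here but is not a superkey — split on Building -> Credits, Dept, giving {Building, Credits, Dept} and {Building, Instructor}.
{Building, Credits, Dept}: {Dept} determines {Credits, Dept} here but is not a superkey — split on Dept -> Credits, giving {Credits, Dept} and {Building, Dept}.
{Credits, Dept}: every determinant is a superkey — BCNF.
{Building, Dept}: every determinant is a superkey — BCNF.
{Building, Instructor}: every determinant is a superkey — BCNF.
{CourseID, Instructor, StudentID}: every determinant is a superkey — BCNF.

{Building, Dept}; {Building, Instructor}; {CourseID, Instructor, StudentID}; {Credits, Dept}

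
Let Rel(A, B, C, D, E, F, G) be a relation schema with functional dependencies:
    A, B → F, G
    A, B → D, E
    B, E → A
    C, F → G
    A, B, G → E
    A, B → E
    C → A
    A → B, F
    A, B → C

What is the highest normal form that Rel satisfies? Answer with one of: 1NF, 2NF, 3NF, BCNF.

Candidate keys: {A}, {B, E}, {C}. Prime attributes: {A, B, C, E}.
The left-hand side of every FD is a superkey, so BCNF is satisfied.

BCNF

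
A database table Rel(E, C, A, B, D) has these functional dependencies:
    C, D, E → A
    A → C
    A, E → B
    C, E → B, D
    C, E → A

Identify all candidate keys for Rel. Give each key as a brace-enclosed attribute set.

{A, E}, {C, E}

Attributes never on any right-hand side: {E} — every candidate key must contain it.
Closure of {A, E} is {A, B, C, D, E}, the whole schema; {A, E} is a candidate key.
Closure of {C, E} is {A, B, C, D, E}, the whole schema; {C, E} is a candidate key.
These are minimal and exhaustive — every other superkey contains one of them.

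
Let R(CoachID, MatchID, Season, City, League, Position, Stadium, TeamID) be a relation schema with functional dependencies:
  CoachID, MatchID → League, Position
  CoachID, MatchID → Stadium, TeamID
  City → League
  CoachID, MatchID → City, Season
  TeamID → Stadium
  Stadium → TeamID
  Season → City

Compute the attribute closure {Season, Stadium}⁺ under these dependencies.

{City, League, Season, Stadium, TeamID}

Start with {Season, Stadium}.
Stadium → TeamID applies; add {TeamID} → now {Season, Stadium, TeamID}.
Season → City applies; add {City} → now {City, Season, Stadium, TeamID}.
City → League applies; add {League} → now {City, League, Season, Stadium, TeamID}.
No further FD applies.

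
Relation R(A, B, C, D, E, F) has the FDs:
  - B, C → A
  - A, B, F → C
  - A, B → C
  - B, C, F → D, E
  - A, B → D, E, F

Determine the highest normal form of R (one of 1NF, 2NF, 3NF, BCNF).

BCNF

Candidate keys: {A, B}, {B, C}. Prime attributes: {A, B, C}.
Every FD has a superkey on the left, so the relation is in BCNF.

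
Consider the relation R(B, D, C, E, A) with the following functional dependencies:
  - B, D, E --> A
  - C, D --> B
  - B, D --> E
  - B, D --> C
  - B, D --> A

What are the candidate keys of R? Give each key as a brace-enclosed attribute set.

{B, D}, {C, D}

Attributes never on any right-hand side: {D} — every candidate key must contain it.
{B, D} is a candidate key since {B, D}⁺ = {A, B, C, D, E} covers every attribute.
{C, D} is a candidate key since {C, D}⁺ = {A, B, C, D, E} covers every attribute.
Any other superkey properly contains one of these, so there are no further candidate keys.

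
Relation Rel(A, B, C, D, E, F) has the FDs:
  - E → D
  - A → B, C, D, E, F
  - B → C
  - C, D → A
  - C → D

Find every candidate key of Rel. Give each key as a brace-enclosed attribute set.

{A}⁺ = {A, B, C, D, E, F} — all of the relation — so {A} is a candidate key.
{B}⁺ = {A, B, C, D, E, F} — all of the relation — so {B} is a candidate key.
{C}⁺ = {A, B, C, D, E, F} — all of the relation — so {C} is a candidate key.
These are minimal and exhaustive — every other superkey contains one of them.

{A}, {B}, {C}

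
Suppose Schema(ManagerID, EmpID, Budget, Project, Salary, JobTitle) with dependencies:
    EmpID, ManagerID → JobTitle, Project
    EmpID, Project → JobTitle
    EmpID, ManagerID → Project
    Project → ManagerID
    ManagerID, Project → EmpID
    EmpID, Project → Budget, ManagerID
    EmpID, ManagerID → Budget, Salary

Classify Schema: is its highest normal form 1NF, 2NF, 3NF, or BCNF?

Candidate keys: {EmpID, ManagerID}, {Project}. Prime attributes: {EmpID, ManagerID, Project}.
Each dependency's left side is a superkey — BCNF holds.

BCNF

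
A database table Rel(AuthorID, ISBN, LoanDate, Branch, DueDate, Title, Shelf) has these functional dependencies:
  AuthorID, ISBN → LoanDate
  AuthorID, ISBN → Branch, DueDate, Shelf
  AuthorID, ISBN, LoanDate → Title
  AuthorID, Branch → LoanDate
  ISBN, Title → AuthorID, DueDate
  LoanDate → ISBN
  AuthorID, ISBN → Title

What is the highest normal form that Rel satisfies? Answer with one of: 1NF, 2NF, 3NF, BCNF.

3NF

Candidate keys: {AuthorID, Branch}, {AuthorID, ISBN}, {AuthorID, LoanDate}, {ISBN, Title}, {LoanDate, Title}. Prime attributes: {AuthorID, Branch, ISBN, LoanDate, Title}.
For LoanDate → ISBN we have {LoanDate}⁺ = {ISBN, LoanDate}; {LoanDate} is not a superkey, so BCNF fails.
Its right-hand attributes {ISBN} are all prime, as are those of every other non-superkey FD — the relation is in 3NF.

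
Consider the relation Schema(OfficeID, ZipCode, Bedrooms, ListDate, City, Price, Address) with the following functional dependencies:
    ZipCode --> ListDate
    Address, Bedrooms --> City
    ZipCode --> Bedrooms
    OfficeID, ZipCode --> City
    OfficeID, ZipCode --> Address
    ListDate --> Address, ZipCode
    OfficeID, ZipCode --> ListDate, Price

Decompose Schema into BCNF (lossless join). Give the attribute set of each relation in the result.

Candidate keys of the original relation: {ListDate, OfficeID}, {OfficeID, ZipCode}.
In {Address, Bedrooms, City, ListDate, OfficeID, Price, ZipCode}, {ZipCode} is not a superkey ({ZipCode}⁺ restricted to this set is {Address, Bedrooms, City, ListDate, ZipCode}), so split on ZipCode --> Address, Bedrooms, City, ListDate into {Address, Bedrooms, City, ListDate, ZipCode} and {OfficeID, Price, ZipCode}.
In {Address, Bedrooms, City, ListDate, ZipCode}, {Address, Bedrooms} is not a superkey ({Address, Bedrooms}⁺ restricted to this set is {Address, Bedrooms, City}), so split on Address, Bedrooms --> City into {Address, Bedrooms, City} and {Address, Bedrooms, ListDate, ZipCode}.
{Address, Bedrooms, City} is in BCNF.
{Address, Bedrooms, ListDate, ZipCode} is in BCNF.
{OfficeID, Price, ZipCode} is in BCNF.

{Address, Bedrooms, City}; {Address, Bedrooms, ListDate, ZipCode}; {OfficeID, Price, ZipCode}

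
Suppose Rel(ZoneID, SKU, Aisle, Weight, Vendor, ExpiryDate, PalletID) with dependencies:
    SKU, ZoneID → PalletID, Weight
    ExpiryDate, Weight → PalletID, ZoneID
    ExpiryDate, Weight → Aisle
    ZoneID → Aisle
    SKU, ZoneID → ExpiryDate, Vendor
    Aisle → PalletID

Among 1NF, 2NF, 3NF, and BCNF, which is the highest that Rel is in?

1NF

Candidate keys: {ExpiryDate, SKU, Weight}, {SKU, ZoneID}. Prime attributes: {ExpiryDate, SKU, Weight, ZoneID}.
ExpiryDate, Weight → PalletID, ZoneID: {ExpiryDate, Weight}⁺ = {Aisle, ExpiryDate, PalletID, Weight, ZoneID}, which is not all of the attributes, so the left side is not a superkey — BCNF is violated.
ExpiryDate, Weight → PalletID, ZoneID has non-prime {PalletID} on the right and a non-superkey on the left, so 3NF fails.
{ZoneID} is a proper subset of the key {SKU, ZoneID}, and {ZoneID}⁺ contains the non-prime attributes {Aisle, PalletID} — a partial dependency, so 2NF is violated.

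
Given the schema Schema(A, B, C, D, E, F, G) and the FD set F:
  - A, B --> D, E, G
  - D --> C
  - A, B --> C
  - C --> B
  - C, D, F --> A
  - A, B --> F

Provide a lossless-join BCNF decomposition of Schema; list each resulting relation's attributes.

Candidate keys of the original relation: {A, B}, {A, C}, {A, D}, {D, F}.
Within {A, B, C, D, E, F, G}: {D}⁺ ∩ {A, B, C, D, E, F, G} = {B, C, D}, not the whole set, so D --> B, C violates BCNF; decompose into {B, C, D} and {A, D, E, F, G}.
Within {B, C, D}: {C}⁺ ∩ {B, C, D} = {B, C}, not the whole set, so C --> B violates BCNF; decompose into {B, C} and {C, D}.
{B, C} has no BCNF violation.
{C, D} has no BCNF violation.
{A, D, E, F, G} has no BCNF violation.

{A, D, E, F, G}; {B, C}; {C, D}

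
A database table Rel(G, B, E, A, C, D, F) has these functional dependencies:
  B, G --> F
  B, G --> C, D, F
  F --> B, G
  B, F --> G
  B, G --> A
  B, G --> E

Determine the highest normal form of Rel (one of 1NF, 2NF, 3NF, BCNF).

Candidate keys: {B, G}, {F}. Prime attributes: {B, F, G}.
The left-hand side of every FD is a superkey, so BCNF is satisfied.

BCNF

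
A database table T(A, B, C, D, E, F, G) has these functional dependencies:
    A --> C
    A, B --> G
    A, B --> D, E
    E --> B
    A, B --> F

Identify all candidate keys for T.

{A, B}, {A, E}

Attributes never on any right-hand side: {A} — every candidate key must contain it.
{A, B}⁺ = {A, B, C, D, E, F, G}, which is every attribute, so {A, B} is a candidate key.
{A, E}⁺ = {A, B, C, D, E, F, G}, which is every attribute, so {A, E} is a candidate key.
Any other superkey properly contains one of these, so there are no further candidate keys.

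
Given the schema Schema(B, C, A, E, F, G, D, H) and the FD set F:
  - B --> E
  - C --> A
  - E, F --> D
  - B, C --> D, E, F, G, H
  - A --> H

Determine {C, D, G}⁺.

Start with {C, D, G}.
C --> A applies; add {A} → now {A, C, D, G}.
A --> H applies; add {H} → now {A, C, D, G, H}.
No further FD applies.

{A, C, D, G, H}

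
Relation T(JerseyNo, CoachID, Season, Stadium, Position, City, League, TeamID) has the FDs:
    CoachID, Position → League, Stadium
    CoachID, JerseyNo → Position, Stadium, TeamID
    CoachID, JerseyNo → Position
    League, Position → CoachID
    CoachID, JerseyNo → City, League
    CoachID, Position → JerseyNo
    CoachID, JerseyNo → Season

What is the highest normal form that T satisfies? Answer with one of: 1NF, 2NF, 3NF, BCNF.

BCNF

Candidate keys: {CoachID, JerseyNo}, {CoachID, Position}, {League, Position}. Prime attributes: {CoachID, JerseyNo, League, Position}.
Each dependency's left side is a superkey — BCNF holds.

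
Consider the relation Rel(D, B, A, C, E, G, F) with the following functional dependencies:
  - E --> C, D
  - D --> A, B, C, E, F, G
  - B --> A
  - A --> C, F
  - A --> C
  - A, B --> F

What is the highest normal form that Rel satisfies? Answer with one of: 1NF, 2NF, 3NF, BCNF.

2NF

Candidate keys: {D}, {E}. Prime attributes: {D, E}.
B --> A: {B}⁺ = {A, B, C, F}, which is not all of the attributes, so the left side is not a superkey — BCNF is violated.
Because {A} is non-prime and the left side of B --> A is not a superkey, the relation is not in 3NF.
Every candidate key is a single attribute, so no partial dependency is possible; 2NF holds.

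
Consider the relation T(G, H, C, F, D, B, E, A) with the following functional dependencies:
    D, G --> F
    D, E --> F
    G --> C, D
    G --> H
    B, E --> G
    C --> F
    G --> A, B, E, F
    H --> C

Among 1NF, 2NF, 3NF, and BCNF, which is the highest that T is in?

Candidate keys: {B, E}, {G}. Prime attributes: {B, E, G}.
D, E --> F: {D, E}⁺ = {D, E, F}, which is not all of the attributes, so the left side is not a superkey — BCNF is violated.
D, E --> F determines the non-prime attribute {F} from a non-superkey — 3NF is violated.
No non-prime attribute depends on a proper subset of any candidate key, so 2NF holds.

2NF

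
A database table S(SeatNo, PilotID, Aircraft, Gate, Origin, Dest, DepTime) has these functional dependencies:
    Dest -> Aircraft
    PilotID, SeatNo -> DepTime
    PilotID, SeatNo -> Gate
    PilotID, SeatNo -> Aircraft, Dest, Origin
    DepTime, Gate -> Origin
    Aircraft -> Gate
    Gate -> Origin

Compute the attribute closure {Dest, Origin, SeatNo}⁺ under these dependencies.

{Aircraft, Dest, Gate, Origin, SeatNo}

Start with {Dest, Origin, SeatNo}.
Dest -> Aircraft applies; add {Aircraft} → now {Aircraft, Dest, Origin, SeatNo}.
Aircraft -> Gate applies; add {Gate} → now {Aircraft, Dest, Gate, Origin, SeatNo}.
No further FD applies.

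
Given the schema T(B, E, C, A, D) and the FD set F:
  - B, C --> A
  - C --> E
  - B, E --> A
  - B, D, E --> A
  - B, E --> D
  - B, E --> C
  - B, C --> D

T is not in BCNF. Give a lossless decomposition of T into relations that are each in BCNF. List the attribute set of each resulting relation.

{A, B, C, D}; {C, E}

Candidate keys of the original relation: {B, C}, {B, E}.
{A, B, C, D, E}: {C} determines {C, E} here but is not a superkey — split on C --> E, giving {C, E} and {A, B, C, D}.
{C, E} is in BCNF.
{A, B, C, D} is in BCNF.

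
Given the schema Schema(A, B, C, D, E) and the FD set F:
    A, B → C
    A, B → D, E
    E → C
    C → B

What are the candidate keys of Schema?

{A, B}, {A, C}, {A, E}

{A} never appears on the right of any FD, so every key must include it.
{A, B} is a candidate key since {A, B}⁺ = {A, B, C, D, E} covers every attribute.
{A, C} is a candidate key since {A, C}⁺ = {A, B, C, D, E} covers every attribute.
{A, E} is a candidate key since {A, E}⁺ = {A, B, C, D, E} covers every attribute.
Any other superkey properly contains one of these, so there are no further candidate keys.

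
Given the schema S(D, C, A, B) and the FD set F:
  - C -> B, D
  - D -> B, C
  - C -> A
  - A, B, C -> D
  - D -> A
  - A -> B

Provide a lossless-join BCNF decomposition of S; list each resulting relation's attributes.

Candidate keys of the original relation: {C}, {D}.
{A, B, C, D}: {A} determines {A, B} here but is not a superkey — split on A -> B, giving {A, B} and {A, C, D}.
{A, B}: every determinant is a superkey — BCNF.
{A, C, D}: every determinant is a superkey — BCNF.

{A, B}; {A, C, D}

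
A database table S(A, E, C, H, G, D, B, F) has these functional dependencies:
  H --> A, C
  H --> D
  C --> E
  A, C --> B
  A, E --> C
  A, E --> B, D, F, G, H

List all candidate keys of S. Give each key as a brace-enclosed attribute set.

{A, C}, {A, E}, {H}

{H}⁺ = {A, B, C, D, E, F, G, H}, which is every attribute, so {H} is a candidate key.
{A, C}⁺ = {A, B, C, D, E, F, G, H}, which is every attribute, so {A, C} is a candidate key.
{A, E}⁺ = {A, B, C, D, E, F, G, H}, which is every attribute, so {A, E} is a candidate key.
Any other superkey properly contains one of these, so there are no further candidate keys.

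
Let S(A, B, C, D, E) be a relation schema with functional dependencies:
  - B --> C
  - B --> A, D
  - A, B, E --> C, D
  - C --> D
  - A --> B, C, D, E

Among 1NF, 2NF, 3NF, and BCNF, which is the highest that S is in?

Candidate keys: {A}, {B}. Prime attributes: {A, B}.
For C --> D we have {C}⁺ = {C, D}; {C} is not a superkey, so BCNF fails.
Because {D} is non-prime and the left side of C --> D is not a superkey, the relation is not in 3NF.
All keys have size 1, which rules out partial dependencies — 2NF is satisfied.

2NF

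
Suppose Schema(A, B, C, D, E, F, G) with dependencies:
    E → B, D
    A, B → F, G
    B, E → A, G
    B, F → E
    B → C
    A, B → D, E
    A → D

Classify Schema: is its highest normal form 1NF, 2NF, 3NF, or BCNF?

Candidate keys: {A, B}, {B, F}, {E}. Prime attributes: {A, B, E, F}.
B → C breaks BCNF: {B}⁺ = {B, C}, so {B} is not a superkey.
Because {C} is non-prime and the left side of B → C is not a superkey, the relation is not in 3NF.
{A} is a proper subset of the key {A, B}, and {A}⁺ contains the non-prime attribute {D} — a partial dependency, so 2NF is violated.

1NF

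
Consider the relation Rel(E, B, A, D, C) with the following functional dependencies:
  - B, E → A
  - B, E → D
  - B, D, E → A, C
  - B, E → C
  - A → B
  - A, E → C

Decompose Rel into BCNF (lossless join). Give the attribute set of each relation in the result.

Candidate keys of the original relation: {A, E}, {B, E}.
In {A, B, C, D, E}, {A} is not a superkey ({A}⁺ restricted to this set is {A, B}), so split on A → B into {A, B} and {A, C, D, E}.
{A, B}: every determinant is a superkey — BCNF.
{A, C, D, E}: every determinant is a superkey — BCNF.

{A, B}; {A, C, D, E}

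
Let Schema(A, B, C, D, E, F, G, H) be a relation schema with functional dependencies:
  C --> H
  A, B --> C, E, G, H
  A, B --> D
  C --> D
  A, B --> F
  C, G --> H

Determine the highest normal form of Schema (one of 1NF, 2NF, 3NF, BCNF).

2NF

Candidate key: {A, B}. Prime attributes: {A, B}.
C --> H: {C}⁺ = {C, D, H}, which is not all of the attributes, so the left side is not a superkey — BCNF is violated.
C --> H has non-prime {H} on the right and a non-superkey on the left, so 3NF fails.
No proper subset of a key has a non-prime attribute in its closure, so there is no partial dependency; 2NF holds.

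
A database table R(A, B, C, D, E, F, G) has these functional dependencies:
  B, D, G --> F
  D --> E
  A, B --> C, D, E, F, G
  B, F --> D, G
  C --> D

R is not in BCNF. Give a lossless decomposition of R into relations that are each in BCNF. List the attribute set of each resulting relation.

{A, B, C, G}; {B, D, F, G}; {C, D}; {D, E}

Candidate key of the original relation: {A, B}.
Within {A, B, C, D, E, F, G}: {B, D, G}⁺ ∩ {A, B, C, D, E, F, G} = {B, D, E, F, G}, not the whole set, so B, D, G --> E, F violates BCNF; decompose into {B, D, E, F, G} and {A, B, C, D, G}.
Within {B, D, E, F, G}: {D}⁺ ∩ {B, D, E, F, G} = {D, E}, not the whole set, so D --> E violates BCNF; decompose into {D, E} and {B, D, F, G}.
{D, E} has no BCNF violation.
{B, D, F, G} has no BCNF violation.
Within {A, B, C, D, G}: {C}⁺ ∩ {A, B, C, D, G} = {C, D}, not the whole set, so C --> D violates BCNF; decompose into {C, D} and {A, B, C, G}.
{C, D} has no BCNF violation.
{A, B, C, G} has no BCNF violation.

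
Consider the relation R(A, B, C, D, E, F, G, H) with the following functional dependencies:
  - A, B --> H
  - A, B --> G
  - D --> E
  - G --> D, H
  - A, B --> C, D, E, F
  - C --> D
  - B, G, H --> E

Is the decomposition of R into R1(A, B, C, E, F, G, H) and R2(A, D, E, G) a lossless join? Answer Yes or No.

The shared attributes are {A, E, G} and {A, E, G}⁺ = {A, D, E, G, H}.
This includes all of R2, so the common attributes are a superkey of R2 — the join is lossless.

Yes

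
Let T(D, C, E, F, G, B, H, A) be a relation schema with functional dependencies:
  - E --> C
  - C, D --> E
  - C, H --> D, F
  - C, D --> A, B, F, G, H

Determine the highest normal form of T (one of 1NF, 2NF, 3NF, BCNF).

Candidate keys: {C, D}, {C, H}, {D, E}, {E, H}. Prime attributes: {C, D, E, H}.
E --> C breaks BCNF: {E}⁺ = {C, E}, so {E} is not a superkey.
Its right-hand attributes {C} are all prime, as are those of every other non-superkey FD — the relation is in 3NF.

3NF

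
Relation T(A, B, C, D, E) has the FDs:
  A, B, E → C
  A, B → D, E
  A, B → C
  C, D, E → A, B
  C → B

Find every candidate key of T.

{A, B}, {A, C}, {C, D, E}

{A, B}⁺ = {A, B, C, D, E} — all of the relation — so {A, B} is a candidate key.
{A, C}⁺ = {A, B, C, D, E} — all of the relation — so {A, C} is a candidate key.
{C, D, E}⁺ = {A, B, C, D, E} — all of the relation — so {C, D, E} is a candidate key.
No proper subset of any of these is a key, and no other minimal superkey exists.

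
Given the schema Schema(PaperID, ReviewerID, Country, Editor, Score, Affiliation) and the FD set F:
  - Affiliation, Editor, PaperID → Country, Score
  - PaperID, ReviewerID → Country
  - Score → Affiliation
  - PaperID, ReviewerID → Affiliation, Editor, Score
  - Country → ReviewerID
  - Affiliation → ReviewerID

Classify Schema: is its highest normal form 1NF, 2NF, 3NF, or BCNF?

Candidate keys: {Affiliation, PaperID}, {Country, PaperID}, {PaperID, ReviewerID}, {PaperID, Score}. Prime attributes: {Affiliation, Country, PaperID, ReviewerID, Score}.
Score → Affiliation breaks BCNF: {Score}⁺ = {Affiliation, ReviewerID, Score}, so {Score} is not a superkey.
Its right-hand attributes {Affiliation} are all prime, as are those of every other non-superkey FD — the relation is in 3NF.

3NF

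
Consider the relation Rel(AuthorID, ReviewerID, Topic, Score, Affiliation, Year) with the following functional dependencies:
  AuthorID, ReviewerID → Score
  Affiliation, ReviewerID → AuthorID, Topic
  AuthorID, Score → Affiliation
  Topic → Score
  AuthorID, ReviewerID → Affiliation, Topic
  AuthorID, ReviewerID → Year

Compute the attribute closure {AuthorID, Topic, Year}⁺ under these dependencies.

{Affiliation, AuthorID, Score, Topic, Year}

Start with {AuthorID, Topic, Year}.
Topic → Score applies; add {Score} → now {AuthorID, Score, Topic, Year}.
AuthorID, Score → Affiliation applies; add {Affiliation} → now {Affiliation, AuthorID, Score, Topic, Year}.
No further FD applies.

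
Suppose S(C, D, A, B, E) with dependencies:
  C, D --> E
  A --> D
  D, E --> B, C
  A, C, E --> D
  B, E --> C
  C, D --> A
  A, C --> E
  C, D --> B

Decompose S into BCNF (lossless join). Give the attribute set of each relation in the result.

Candidate keys of the original relation: {A, C}, {A, E}, {C, D}, {D, E}.
{A, B, C, D, E}: {A} determines {A, D} here but is not a superkey — split on A --> D, giving {A, D} and {A, B, C, E}.
{A, D}: every determinant is a superkey — BCNF.
{A, B, C, E}: {B, E} determines {B, C, E} here but is not a superkey — split on B, E --> C, giving {B, C, E} and {A, B, E}.
{B, C, E}: every determinant is a superkey — BCNF.
{A, B, E}: every determinant is a superkey — BCNF.

{A, B, E}; {A, D}; {B, C, E}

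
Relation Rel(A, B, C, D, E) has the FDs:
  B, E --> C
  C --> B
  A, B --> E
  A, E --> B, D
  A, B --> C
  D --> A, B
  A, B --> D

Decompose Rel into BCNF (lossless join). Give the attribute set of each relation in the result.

Candidate keys of the original relation: {A, B}, {A, C}, {A, E}, {D}.
In {A, B, C, D, E}, {B, E} is not a superkey ({B, E}⁺ restricted to this set is {B, C, E}), so split on B, E --> C into {B, C, E} and {A, B, D, E}.
In {B, C, E}, {C} is not a superkey ({C}⁺ restricted to this set is {B, C}), so split on C --> B into {B, C} and {C, E}.
{B, C} is in BCNF.
{C, E} is in BCNF.
{A, B, D, E} is in BCNF.

{A, B, D, E}; {B, C}; {C, E}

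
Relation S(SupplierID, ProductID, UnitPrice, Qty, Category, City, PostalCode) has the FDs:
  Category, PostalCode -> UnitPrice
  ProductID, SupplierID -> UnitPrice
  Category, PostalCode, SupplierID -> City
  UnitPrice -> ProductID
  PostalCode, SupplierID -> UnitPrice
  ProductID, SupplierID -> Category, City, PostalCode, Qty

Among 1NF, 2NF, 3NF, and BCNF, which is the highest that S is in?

Candidate keys: {PostalCode, SupplierID}, {ProductID, SupplierID}, {SupplierID, UnitPrice}. Prime attributes: {PostalCode, ProductID, SupplierID, UnitPrice}.
For Category, PostalCode -> UnitPrice we have {Category, PostalCode}⁺ = {Category, PostalCode, ProductID, UnitPrice}; {Category, PostalCode} is not a superkey, so BCNF fails.
Since {UnitPrice} ⊆ prime attributes and every other non-superkey FD also has a prime right side, the schema is in 3NF.

3NF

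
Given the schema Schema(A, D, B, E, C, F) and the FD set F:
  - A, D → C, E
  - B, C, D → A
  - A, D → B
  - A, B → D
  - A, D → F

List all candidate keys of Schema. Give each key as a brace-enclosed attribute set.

{A, B}, {A, D}, {B, C, D}

{A, B} is a candidate key since {A, B}⁺ = {A, B, C, D, E, F} covers every attribute.
{A, D} is a candidate key since {A, D}⁺ = {A, B, C, D, E, F} covers every attribute.
{B, C, D} is a candidate key since {B, C, D}⁺ = {A, B, C, D, E, F} covers every attribute.
These are minimal and exhaustive — every other superkey contains one of them.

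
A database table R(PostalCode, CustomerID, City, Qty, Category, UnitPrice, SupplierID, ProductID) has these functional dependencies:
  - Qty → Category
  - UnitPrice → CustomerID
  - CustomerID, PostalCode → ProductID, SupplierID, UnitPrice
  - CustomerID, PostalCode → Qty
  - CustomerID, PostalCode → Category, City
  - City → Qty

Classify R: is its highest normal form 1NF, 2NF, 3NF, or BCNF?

Candidate keys: {CustomerID, PostalCode}, {PostalCode, UnitPrice}. Prime attributes: {CustomerID, PostalCode, UnitPrice}.
For Qty → Category we have {Qty}⁺ = {Category, Qty}; {Qty} is not a superkey, so BCNF fails.
Because {Category} is non-prime and the left side of Qty → Category is not a superkey, the relation is not in 3NF.
No non-prime attribute depends on a proper subset of any candidate key, so 2NF holds.

2NF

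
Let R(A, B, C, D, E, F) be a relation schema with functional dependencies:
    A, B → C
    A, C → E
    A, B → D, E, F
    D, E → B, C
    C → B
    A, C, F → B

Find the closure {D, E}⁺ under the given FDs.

{B, C, D, E}

Start with {D, E}.
D, E → B, C applies; add {B, C} → now {B, C, D, E}.
No further FD applies.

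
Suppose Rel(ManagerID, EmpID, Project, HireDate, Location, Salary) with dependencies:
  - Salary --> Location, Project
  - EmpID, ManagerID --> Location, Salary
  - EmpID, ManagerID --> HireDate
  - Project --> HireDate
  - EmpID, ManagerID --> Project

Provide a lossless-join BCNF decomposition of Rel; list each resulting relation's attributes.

Candidate key of the original relation: {EmpID, ManagerID}.
In {EmpID, HireDate, Location, ManagerID, Project, Salary}, {Salary} is not a superkey ({Salary}⁺ restricted to this set is {HireDate, Location, Project, Salary}), so split on Salary --> HireDate, Location, Project into {HireDate, Location, Project, Salary} and {EmpID, ManagerID, Salary}.
In {HireDate, Location, Project, Salary}, {Project} is not a superkey ({Project}⁺ restricted to this set is {HireDate, Project}), so split on Project --> HireDate into {HireDate, Project} and {Location, Project, Salary}.
{HireDate, Project} has no BCNF violation.
{Location, Project, Salary} has no BCNF violation.
{EmpID, ManagerID, Salary} has no BCNF violation.

{EmpID, ManagerID, Salary}; {HireDate, Project}; {Location, Project, Salary}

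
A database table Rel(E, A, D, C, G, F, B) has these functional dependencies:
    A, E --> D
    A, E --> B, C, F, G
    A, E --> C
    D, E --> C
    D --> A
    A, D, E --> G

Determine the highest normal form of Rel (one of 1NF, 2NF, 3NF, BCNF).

Candidate keys: {A, E}, {D, E}. Prime attributes: {A, D, E}.
D --> A breaks BCNF: {D}⁺ = {A, D}, so {D} is not a superkey.
But every attribute on its right side ({A}) is prime, and the same holds for every other non-superkey FD, so 3NF still holds.

3NF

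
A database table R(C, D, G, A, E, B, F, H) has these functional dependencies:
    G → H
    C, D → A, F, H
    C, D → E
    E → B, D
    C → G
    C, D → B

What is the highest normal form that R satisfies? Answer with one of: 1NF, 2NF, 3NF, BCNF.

1NF

Candidate keys: {C, D}, {C, E}. Prime attributes: {C, D, E}.
For G → H we have {G}⁺ = {G, H}; {G} is not a superkey, so BCNF fails.
G → H has non-prime {H} on the right and a non-superkey on the left, so 3NF fails.
Since {C} ⊂ {C, D} and {C}⁺ ⊇ {G, H} with {G, H} non-prime, there is a partial dependency; 2NF fails.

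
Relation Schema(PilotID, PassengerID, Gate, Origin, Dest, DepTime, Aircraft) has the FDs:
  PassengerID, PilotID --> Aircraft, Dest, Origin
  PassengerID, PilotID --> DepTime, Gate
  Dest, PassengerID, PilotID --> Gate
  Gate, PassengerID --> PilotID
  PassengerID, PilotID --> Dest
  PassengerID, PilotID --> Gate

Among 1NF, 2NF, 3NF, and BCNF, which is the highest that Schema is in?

Candidate keys: {Gate, PassengerID}, {PassengerID, PilotID}. Prime attributes: {Gate, PassengerID, PilotID}.
The left-hand side of every FD is a superkey, so BCNF is satisfied.

BCNF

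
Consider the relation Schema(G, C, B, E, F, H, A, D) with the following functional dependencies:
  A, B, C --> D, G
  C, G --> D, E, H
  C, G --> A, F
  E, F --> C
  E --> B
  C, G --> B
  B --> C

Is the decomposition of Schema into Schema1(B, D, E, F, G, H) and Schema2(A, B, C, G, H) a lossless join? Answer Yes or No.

The shared attributes are {B, G, H} and {B, G, H}⁺ = {A, B, C, D, E, F, G, H}.
Since Schema1 ⊆ {A, B, C, D, E, F, G, H}, the intersection is a superkey of Schema1; the decomposition is lossless.

Yes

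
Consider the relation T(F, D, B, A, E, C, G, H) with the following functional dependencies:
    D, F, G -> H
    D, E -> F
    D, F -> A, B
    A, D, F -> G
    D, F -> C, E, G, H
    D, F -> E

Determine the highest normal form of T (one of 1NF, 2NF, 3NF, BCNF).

BCNF

Candidate keys: {D, E}, {D, F}. Prime attributes: {D, E, F}.
Every FD has a superkey on the left, so the relation is in BCNF.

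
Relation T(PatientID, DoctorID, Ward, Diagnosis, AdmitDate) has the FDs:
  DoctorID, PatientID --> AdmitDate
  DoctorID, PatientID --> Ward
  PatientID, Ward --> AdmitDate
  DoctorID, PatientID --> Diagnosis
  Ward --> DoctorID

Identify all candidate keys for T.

No FD produces {PatientID}, so it must be in every candidate key.
{DoctorID, PatientID}⁺ = {AdmitDate, Diagnosis, DoctorID, PatientID, Ward} — all of the relation — so {DoctorID, PatientID} is a candidate key.
{PatientID, Ward}⁺ = {AdmitDate, Diagnosis, DoctorID, PatientID, Ward} — all of the relation — so {PatientID, Ward} is a candidate key.
Any other superkey properly contains one of these, so there are no further candidate keys.

{DoctorID, PatientID}, {PatientID, Ward}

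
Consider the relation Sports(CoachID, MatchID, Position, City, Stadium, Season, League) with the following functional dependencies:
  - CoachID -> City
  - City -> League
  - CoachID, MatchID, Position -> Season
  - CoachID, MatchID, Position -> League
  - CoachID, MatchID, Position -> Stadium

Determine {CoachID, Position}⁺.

Start with {CoachID, Position}.
CoachID -> City applies; add {City} → now {City, CoachID, Position}.
City -> League applies; add {League} → now {City, CoachID, League, Position}.
No further FD applies.

{City, CoachID, League, Position}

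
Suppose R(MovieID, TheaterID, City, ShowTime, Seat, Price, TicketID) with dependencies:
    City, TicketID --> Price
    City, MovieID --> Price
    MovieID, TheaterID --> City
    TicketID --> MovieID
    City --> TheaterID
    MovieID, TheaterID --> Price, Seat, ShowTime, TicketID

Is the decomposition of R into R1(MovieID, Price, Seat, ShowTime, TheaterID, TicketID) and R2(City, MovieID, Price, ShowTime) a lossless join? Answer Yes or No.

No

R1 ∩ R2 = {MovieID, Price, ShowTime}; its closure under F is {MovieID, Price, ShowTime}.
Neither R1 nor R2 is contained in that closure, so the decomposition is lossy.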